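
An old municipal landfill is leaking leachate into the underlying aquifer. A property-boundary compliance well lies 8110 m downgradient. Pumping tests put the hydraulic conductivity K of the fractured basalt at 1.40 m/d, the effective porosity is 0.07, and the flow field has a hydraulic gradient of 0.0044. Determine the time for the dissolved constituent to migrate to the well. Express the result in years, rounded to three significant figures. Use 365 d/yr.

Specific discharge q = 1.40 × 0.0044 = 0.006160 m/d
Average linear velocity = 0.006160 / 0.07 = 0.08800 m/d
t = L / v = 8110 / 0.08800 = 92160 d
   = 92160 / 365 = 252 yr

252 years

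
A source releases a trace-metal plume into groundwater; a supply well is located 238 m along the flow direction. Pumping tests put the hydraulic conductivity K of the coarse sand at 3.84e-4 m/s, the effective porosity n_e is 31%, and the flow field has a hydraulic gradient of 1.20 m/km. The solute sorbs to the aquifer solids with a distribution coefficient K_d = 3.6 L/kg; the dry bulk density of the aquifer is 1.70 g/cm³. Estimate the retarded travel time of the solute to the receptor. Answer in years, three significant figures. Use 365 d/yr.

K = 3.84e-4 m/s × 86400 s/d = 33.18 m/d
q = Ki = 33.18 × 0.0012 = 0.03981 m/d
Seepage velocity v = q / n = 0.03981 / 0.31 = 0.1284 m/d
Retardation R = 1 + ρ_b·K_d/n = 1 + 1.70×3.6/0.31 = 20.74
Contaminant velocity v_c = v/R = 0.1284/20.74 = 0.006192 m/d
t = L/v_c = 238/0.006192 = 38440 d
   = 38440/365 = 105 yr

105 years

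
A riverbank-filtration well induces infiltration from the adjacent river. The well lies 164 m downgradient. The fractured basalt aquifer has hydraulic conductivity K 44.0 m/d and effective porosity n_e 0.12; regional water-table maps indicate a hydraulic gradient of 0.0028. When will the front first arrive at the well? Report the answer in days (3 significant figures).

Darcy flux q = K·i = 44.0 × 0.0028 = 0.1232 m/d
Seepage velocity v = q / n = 0.1232 / 0.12 = 1.027 m/d
t = L / v = 164 / 1.027 = 159.7 d

160 days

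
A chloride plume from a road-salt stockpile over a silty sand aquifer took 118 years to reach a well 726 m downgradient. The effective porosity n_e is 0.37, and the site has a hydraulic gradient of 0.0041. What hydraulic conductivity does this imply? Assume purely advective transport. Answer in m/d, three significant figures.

t = 118 years = 43070 d
v = L / t = 726 / 43070 = 0.01686 m/d
K = v · n / i = 0.01686 × 0.37 / 0.0041 = 1.52 m/d

1.52 m/d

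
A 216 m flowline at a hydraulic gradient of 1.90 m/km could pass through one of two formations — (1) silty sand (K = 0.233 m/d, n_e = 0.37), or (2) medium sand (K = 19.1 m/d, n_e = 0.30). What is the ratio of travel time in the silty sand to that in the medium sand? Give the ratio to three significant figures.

Unit 1 (silty sand): v = 0.233×0.0019/0.37 = 0.001196 m/d, t = 216/0.001196 = 180500 d
Unit 2 (medium sand): v = 19.1×0.0019/0.30 = 0.1210 m/d, t = 216/0.1210 = 1786 d
t(silty sand) / t(medium sand) = 180500/1786 = 101

101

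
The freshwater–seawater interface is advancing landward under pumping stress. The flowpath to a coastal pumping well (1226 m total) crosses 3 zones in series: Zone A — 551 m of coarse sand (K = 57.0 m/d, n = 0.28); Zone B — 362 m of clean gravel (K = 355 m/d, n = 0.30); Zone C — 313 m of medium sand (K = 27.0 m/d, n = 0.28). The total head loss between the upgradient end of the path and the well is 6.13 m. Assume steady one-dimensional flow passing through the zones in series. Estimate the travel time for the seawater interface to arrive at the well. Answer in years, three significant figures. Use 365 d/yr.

Steady 1-D flow in series ⇒ the Darcy flux q is identical in every zone and the zone head losses add (resistances L/K in series).
Σ(L/K) = 551/57.0 + 362/355 + 313/27.0 = 9.667 + 1.020 + 11.59 = 22.28 d
q = ΔH / Σ(L/K) = 6.13 / 22.28 = 0.2751 m/d (same in every zone)
Zone A: v = q/n = 0.2751/0.28 = 0.9827 m/d → t_A = 551/0.9827 = 560.7 d
Zone B: v = q/n = 0.2751/0.30 = 0.9172 m/d → t_B = 362/0.9172 = 394.7 d
Zone C: v = q/n = 0.2751/0.28 = 0.9827 m/d → t_C = 313/0.9827 = 318.5 d
Total t = 560.7 + 394.7 + 318.5 = 1274 d
   = 1274 / 365 = 3.49 yr

3.49 years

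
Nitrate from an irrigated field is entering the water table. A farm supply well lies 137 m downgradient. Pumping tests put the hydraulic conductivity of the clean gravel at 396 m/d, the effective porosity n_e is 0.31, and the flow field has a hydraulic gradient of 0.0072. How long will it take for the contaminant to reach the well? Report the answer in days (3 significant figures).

14.9 days

Specific discharge q = 396 × 0.0072 = 2.851 m/d
Seepage velocity v = q / n = 2.851 / 0.31 = 9.197 m/d
t = L / v = 137 / 9.197 = 14.90 d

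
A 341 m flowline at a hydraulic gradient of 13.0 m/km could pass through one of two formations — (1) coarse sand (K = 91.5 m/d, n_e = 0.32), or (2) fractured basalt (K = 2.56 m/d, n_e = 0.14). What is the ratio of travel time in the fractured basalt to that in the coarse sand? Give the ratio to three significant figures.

15.6

Unit 1 (coarse sand): v = 91.5×0.013/0.32 = 3.717 m/d, t = 341/3.717 = 91.74 d
Unit 2 (fractured basalt): v = 2.56×0.013/0.14 = 0.2377 m/d, t = 341/0.2377 = 1434 d
t(fractured basalt) / t(coarse sand) = 1434/91.74 = 15.6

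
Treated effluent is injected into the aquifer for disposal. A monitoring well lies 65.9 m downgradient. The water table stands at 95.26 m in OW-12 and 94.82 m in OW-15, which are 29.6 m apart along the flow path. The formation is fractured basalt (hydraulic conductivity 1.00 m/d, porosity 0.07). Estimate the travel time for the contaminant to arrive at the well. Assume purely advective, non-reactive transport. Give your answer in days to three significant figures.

310 days

Hydraulic gradient i = (95.26 − 94.82) / 29.6 = 0.44 / 29.6 = 0.01486
Specific discharge q = 1.00 × 0.01486 = 0.01486 m/d
Seepage velocity v = q / n = 0.01486 / 0.07 = 0.2124 m/d
t = L / v = 65.9 / 0.2124 = 310.3 d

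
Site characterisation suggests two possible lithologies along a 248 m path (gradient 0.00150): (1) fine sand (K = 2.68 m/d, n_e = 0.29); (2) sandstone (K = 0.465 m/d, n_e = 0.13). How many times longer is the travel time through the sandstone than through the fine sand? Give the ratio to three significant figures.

2.58

Unit 1 (fine sand): v = 2.68×0.0015/0.29 = 0.01386 m/d, t = 248/0.01386 = 17890 d
Unit 2 (sandstone): v = 0.465×0.0015/0.13 = 0.005365 m/d, t = 248/0.005365 = 46220 d
t(sandstone) / t(fine sand) = 46220/17890 = 2.58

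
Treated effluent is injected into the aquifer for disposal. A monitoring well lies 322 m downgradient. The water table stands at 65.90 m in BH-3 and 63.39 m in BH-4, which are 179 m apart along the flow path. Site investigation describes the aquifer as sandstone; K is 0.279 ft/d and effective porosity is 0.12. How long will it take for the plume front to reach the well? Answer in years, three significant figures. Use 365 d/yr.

88.8 years

Hydraulic gradient i = (65.90 − 63.39) / 179 = 2.51 / 179 = 0.01402
K = 0.279 ft/d × 0.3048 = 0.08504 m/d
Specific discharge q = 0.08504 × 0.01402 = 0.001192 m/d
v_s = q/n_e = 0.001192/0.12 = 0.009937 m/d
t = L / v = 322 / 0.009937 = 32400 d
   = 32400 / 365 = 88.8 yr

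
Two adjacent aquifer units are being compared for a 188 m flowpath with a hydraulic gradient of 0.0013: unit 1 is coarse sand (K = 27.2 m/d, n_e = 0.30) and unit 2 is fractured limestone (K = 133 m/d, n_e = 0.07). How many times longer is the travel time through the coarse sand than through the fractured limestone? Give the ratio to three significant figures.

21.0

Unit 1 (coarse sand): v = 27.2×0.0013/0.30 = 0.1179 m/d, t = 188/0.1179 = 1595 d
Unit 2 (fractured limestone): v = 133×0.0013/0.07 = 2.470 m/d, t = 188/2.470 = 76.11 d
t(coarse sand) / t(fractured limestone) = 1595/76.11 = 21.0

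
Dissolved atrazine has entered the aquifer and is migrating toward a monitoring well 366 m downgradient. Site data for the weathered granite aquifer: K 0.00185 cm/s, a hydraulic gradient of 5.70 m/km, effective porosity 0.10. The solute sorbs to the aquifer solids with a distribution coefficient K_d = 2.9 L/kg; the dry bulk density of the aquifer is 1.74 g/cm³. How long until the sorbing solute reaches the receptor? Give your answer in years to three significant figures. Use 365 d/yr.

K = 0.00185 cm/s × 864 = 1.598 m/d
Specific discharge q = 1.598 × 0.0057 = 0.009111 m/d
v_s = q/n_e = 0.009111/0.10 = 0.09111 m/d
Retardation R = 1 + ρ_b·K_d/n = 1 + 1.74×2.9/0.10 = 51.46
Contaminant velocity v_c = v/R = 0.09111/51.46 = 0.001770 m/d
t = L/v_c = 366/0.001770 = 206700 d
   = 206700/365 = 566 yr

566 years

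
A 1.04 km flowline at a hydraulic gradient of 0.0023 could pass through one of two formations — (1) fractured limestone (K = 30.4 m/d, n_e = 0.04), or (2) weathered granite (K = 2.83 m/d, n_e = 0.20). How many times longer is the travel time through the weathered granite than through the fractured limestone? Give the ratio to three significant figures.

Unit 1 (fractured limestone): v = 30.4×0.0023/0.04 = 1.748 m/d, t = 1040/1.748 = 595.0 d
Unit 2 (weathered granite): v = 2.83×0.0023/0.20 = 0.03255 m/d, t = 1040/0.03255 = 31960 d
t(weathered granite) / t(fractured limestone) = 31960/595.0 = 53.7

53.7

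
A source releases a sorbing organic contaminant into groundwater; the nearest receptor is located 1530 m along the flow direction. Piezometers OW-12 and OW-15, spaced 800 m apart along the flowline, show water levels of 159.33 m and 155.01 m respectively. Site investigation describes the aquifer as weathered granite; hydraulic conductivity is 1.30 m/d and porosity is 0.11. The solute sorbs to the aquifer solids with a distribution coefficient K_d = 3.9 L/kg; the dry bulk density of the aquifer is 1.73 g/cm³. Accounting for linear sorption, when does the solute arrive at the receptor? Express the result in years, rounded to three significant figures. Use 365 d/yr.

Hydraulic gradient i = (159.33 − 155.01) / 800 = 4.32 / 800 = 0.005400
q = Ki = 1.30 × 0.005400 = 0.007020 m/d
v = Ki/n = 1.30·0.005400/0.11 = 0.06382 m/d
Retardation R = 1 + ρ_b·K_d/n = 1 + 1.73×3.9/0.11 = 62.34
Contaminant velocity v_c = v/R = 0.06382/62.34 = 0.001024 m/d
t = L/v_c = 1530/0.001024 = 1.494e6 d
   = 1.494e6/365 = 4090 yr

4090 years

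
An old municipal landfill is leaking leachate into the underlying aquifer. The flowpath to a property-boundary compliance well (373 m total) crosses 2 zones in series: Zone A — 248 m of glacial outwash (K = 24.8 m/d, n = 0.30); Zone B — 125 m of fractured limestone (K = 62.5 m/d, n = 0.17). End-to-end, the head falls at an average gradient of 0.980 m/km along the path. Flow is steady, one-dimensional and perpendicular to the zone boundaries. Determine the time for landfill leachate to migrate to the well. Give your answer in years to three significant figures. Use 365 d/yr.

For zones in series the flux q is common to all zones; the equivalent conductivity is the harmonic (thickness-weighted) mean, K_eq = L_total / Σ(L_j/K_j).
Σ(L/K) = 248/24.8 + 125/62.5 = 10.00 + 2.000 = 12.00 d
K_eq = L_total / Σ(L/K) = 373 / 12.00 = 31.08 m/d
q = K_eq · i = 31.08 × 9.8e-4 = 0.03046 m/d (same in every zone)
Zone A: v = q/n = 0.03046/0.30 = 0.1015 m/d → t_A = 248/0.1015 = 2442 d
Zone B: v = q/n = 0.03046/0.17 = 0.1792 m/d → t_B = 125/0.1792 = 697.6 d
Total t = 2442 + 697.6 = 3140 d
   = 3140 / 365 = 8.60 yr

8.60 years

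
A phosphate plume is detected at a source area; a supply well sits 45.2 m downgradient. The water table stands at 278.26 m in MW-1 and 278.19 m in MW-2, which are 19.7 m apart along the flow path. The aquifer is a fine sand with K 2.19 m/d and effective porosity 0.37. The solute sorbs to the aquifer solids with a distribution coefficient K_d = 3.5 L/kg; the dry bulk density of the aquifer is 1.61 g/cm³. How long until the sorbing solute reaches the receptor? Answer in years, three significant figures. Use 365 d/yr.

Hydraulic gradient i = (278.26 − 278.19) / 19.7 = 0.07 / 19.7 = 0.003553
q = Ki = 2.19 × 0.003553 = 0.007782 m/d
Average linear velocity = 0.007782 / 0.37 = 0.02103 m/d
Retardation R = 1 + ρ_b·K_d/n = 1 + 1.61×3.5/0.37 = 16.23
Contaminant velocity v_c = v/R = 0.02103/16.23 = 0.001296 m/d
t = L/v_c = 45.2/0.001296 = 34880 d
   = 34880/365 = 95.6 yr

95.6 years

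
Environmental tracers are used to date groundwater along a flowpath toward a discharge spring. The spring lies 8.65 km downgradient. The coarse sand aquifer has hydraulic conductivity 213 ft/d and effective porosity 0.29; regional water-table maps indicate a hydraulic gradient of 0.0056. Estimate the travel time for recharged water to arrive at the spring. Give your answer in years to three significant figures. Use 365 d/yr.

K = 213 ft/d × 0.3048 = 64.92 m/d
q = Ki = 64.92 × 0.0056 = 0.3636 m/d
Seepage velocity v = q / n = 0.3636 / 0.29 = 1.254 m/d
L = 8.65 km = 8650 m
t = L / v = 8650 / 1.254 = 6900 d
   = 6900 / 365 = 18.9 yr

18.9 years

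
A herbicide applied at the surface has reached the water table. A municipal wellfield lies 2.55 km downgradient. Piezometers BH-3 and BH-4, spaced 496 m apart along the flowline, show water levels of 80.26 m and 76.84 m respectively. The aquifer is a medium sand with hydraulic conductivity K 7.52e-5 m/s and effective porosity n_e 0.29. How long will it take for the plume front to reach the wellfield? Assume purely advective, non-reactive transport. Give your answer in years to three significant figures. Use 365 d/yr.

45.2 years

Hydraulic gradient i = (80.26 − 76.84) / 496 = 3.42 / 496 = 0.006895
K = 7.52e-5 m/s × 86400 s/d = 6.497 m/d
Darcy flux q = K·i = 6.497 × 0.006895 = 0.04480 m/d
v = Ki/n = 6.497·0.006895/0.29 = 0.1545 m/d
L = 2.55 km = 2550 m
t = L / v = 2550 / 0.1545 = 16510 d
   = 16510 / 365 = 45.2 yr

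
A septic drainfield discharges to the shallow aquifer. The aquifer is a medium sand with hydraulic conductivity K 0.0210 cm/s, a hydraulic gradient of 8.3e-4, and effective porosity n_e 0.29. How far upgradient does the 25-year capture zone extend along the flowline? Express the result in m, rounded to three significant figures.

474 m

K = 0.0210 cm/s × 864 = 18.14 m/d
Specific discharge q = 18.14 × 8.3e-4 = 0.01506 m/d
v_s = q/n_e = 0.01506/0.29 = 0.05193 m/d
T = 25 yr × 365 = 9125 d
L = v × T = 0.05193 × 9125 = 473.9 m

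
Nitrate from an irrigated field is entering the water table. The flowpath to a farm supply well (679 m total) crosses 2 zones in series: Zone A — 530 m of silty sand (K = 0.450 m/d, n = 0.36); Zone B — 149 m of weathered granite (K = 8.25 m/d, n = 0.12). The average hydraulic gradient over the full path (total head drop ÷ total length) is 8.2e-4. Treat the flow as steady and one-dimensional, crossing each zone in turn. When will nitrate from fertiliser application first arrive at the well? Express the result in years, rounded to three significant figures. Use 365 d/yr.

For zones in series the flux q is common to all zones; the equivalent conductivity is the harmonic (thickness-weighted) mean, K_eq = L_total / Σ(L_j/K_j).
Σ(L/K) = 530/0.450 + 149/8.25 = 1178 + 18.06 = 1196 d
K_eq = L_total / Σ(L/K) = 679 / 1196 = 0.5678 m/d
q = K_eq · i = 0.5678 × 8.2e-4 = 4.656e-4 m/d (same in every zone)
Zone A: v = q/n = 4.656e-4/0.36 = 0.001293 m/d → t_A = 530/0.001293 = 409800 d
Zone B: v = q/n = 4.656e-4/0.12 = 0.003880 m/d → t_B = 149/0.003880 = 38400 d
Total t = 409800 + 38400 = 448200 d
   = 448200 / 365 = 1230 yr

1230 years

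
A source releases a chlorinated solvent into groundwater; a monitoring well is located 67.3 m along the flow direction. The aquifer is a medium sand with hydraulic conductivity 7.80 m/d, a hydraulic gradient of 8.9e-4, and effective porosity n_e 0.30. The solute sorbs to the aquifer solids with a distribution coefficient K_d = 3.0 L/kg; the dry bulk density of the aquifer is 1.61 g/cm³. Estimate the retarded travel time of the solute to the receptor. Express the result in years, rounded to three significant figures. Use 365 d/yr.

136 years

q = Ki = 7.80 × 8.9e-4 = 0.006942 m/d
v = Ki/n = 7.80·8.9e-4/0.30 = 0.02314 m/d
Retardation R = 1 + ρ_b·K_d/n = 1 + 1.61×3.0/0.30 = 17.10
Contaminant velocity v_c = v/R = 0.02314/17.10 = 0.001353 m/d
t = L/v_c = 67.3/0.001353 = 49730 d
   = 49730/365 = 136 yr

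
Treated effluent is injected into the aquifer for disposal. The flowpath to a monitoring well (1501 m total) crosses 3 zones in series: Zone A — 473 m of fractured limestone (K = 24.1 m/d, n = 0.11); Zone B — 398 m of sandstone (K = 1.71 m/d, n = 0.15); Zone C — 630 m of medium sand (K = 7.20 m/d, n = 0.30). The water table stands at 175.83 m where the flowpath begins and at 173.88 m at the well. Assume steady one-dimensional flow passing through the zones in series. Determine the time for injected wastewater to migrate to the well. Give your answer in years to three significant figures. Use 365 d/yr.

Total head drop ΔH = 175.83 − 173.88 = 1.95 m
Continuity: the same q passes through each zone, so ΔH = q·Σ(L_j/K_j) — the zones act as resistances in series.
Σ(L/K) = 473/24.1 + 398/1.71 + 630/7.20 = 19.63 + 232.7 + 87.50 = 339.9 d
q = ΔH / Σ(L/K) = 1.95 / 339.9 = 0.005737 m/d (same in every zone)
Zone A: v = q/n = 0.005737/0.11 = 0.05216 m/d → t_A = 473/0.05216 = 9069 d
Zone B: v = q/n = 0.005737/0.15 = 0.03825 m/d → t_B = 398/0.03825 = 10410 d
Zone C: v = q/n = 0.005737/0.30 = 0.01912 m/d → t_C = 630/0.01912 = 32940 d
Total t = 9069 + 10410 + 32940 = 52420 d
   = 52420 / 365 = 144 yr

144 years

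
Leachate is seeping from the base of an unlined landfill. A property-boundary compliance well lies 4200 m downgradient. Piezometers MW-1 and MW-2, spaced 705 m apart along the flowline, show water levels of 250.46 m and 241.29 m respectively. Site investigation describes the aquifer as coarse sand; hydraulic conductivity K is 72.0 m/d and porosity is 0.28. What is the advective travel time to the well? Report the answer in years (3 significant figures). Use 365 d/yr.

3.44 years

Hydraulic gradient i = (250.46 − 241.29) / 705 = 9.17 / 705 = 0.01301
q = Ki = 72.0 × 0.01301 = 0.9365 m/d
v = Ki/n = 72.0·0.01301/0.28 = 3.345 m/d
t = L / v = 4200 / 3.345 = 1256 d
   = 1256 / 365 = 3.44 yr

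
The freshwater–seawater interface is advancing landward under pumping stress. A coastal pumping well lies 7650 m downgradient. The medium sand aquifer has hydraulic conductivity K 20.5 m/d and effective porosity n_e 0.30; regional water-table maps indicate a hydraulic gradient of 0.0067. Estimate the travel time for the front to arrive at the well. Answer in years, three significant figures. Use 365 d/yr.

q = Ki = 20.5 × 0.0067 = 0.1374 m/d
v = Ki/n = 20.5·0.0067/0.30 = 0.4578 m/d
t = L / v = 7650 / 0.4578 = 16710 d
   = 16710 / 365 = 45.8 yr

45.8 years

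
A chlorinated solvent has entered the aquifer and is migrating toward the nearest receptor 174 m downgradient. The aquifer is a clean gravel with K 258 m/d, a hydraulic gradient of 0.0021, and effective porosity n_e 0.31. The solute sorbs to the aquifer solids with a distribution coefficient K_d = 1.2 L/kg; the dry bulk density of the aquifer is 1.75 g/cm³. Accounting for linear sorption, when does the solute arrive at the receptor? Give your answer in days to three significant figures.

774 days

q = Ki = 258 × 0.0021 = 0.5418 m/d
Average linear velocity = 0.5418 / 0.31 = 1.748 m/d
Retardation R = 1 + ρ_b·K_d/n = 1 + 1.75×1.2/0.31 = 7.774
Contaminant velocity v_c = v/R = 1.748/7.774 = 0.2248 m/d
t = L/v_c = 174/0.2248 = 774.0 d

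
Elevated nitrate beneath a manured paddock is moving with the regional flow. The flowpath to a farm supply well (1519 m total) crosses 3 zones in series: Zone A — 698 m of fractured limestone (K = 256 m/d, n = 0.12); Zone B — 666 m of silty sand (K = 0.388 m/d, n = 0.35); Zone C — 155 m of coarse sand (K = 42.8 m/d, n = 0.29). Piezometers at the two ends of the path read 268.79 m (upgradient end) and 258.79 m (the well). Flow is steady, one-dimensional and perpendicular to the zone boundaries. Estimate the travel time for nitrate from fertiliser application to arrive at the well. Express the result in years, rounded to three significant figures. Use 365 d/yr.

171 years

Total head drop ΔH = 268.79 − 258.79 = 10.00 m
Continuity: the same q passes through each zone, so ΔH = q·Σ(L_j/K_j) — the zones act as resistances in series.
Σ(L/K) = 698/256 + 666/0.388 + 155/42.8 = 2.727 + 1716 + 3.621 = 1723 d
q = ΔH / Σ(L/K) = 10.00 / 1723 = 0.005804 m/d (same in every zone)
Zone A: v = q/n = 0.005804/0.12 = 0.04837 m/d → t_A = 698/0.04837 = 14430 d
Zone B: v = q/n = 0.005804/0.35 = 0.01658 m/d → t_B = 666/0.01658 = 40160 d
Zone C: v = q/n = 0.005804/0.29 = 0.02002 m/d → t_C = 155/0.02002 = 7744 d
Total t = 14430 + 40160 + 7744 = 62330 d
   = 62330 / 365 = 171 yr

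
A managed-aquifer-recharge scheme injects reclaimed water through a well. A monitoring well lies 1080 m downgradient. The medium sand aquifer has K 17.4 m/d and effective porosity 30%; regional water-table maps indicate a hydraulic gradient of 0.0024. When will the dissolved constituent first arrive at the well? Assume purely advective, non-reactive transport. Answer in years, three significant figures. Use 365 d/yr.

21.3 years

Specific discharge q = 17.4 × 0.0024 = 0.04176 m/d
Seepage velocity v = q / n = 0.04176 / 0.30 = 0.1392 m/d
t = L / v = 1080 / 0.1392 = 7759 d
   = 7759 / 365 = 21.3 yr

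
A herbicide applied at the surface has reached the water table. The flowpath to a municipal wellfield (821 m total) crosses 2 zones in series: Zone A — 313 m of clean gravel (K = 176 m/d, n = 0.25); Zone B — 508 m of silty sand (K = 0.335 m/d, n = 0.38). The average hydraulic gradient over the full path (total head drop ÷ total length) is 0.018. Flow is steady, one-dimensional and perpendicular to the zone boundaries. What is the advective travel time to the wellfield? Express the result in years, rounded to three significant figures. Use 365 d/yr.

76.4 years

For zones in series the flux q is common to all zones; the equivalent conductivity is the harmonic (thickness-weighted) mean, K_eq = L_total / Σ(L_j/K_j).
Σ(L/K) = 313/176 + 508/0.335 = 1.778 + 1516 = 1518 d
K_eq = L_total / Σ(L/K) = 821 / 1518 = 0.5408 m/d
q = K_eq · i = 0.5408 × 0.018 = 0.009734 m/d (same in every zone)
Zone A: v = q/n = 0.009734/0.25 = 0.03894 m/d → t_A = 313/0.03894 = 8039 d
Zone B: v = q/n = 0.009734/0.38 = 0.02562 m/d → t_B = 508/0.02562 = 19830 d
Total t = 8039 + 19830 = 27870 d
   = 27870 / 365 = 76.4 yr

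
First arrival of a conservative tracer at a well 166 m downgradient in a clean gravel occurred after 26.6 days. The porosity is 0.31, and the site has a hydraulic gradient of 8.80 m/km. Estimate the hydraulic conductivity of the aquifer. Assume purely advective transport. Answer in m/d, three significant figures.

220 m/d

v = L / t = 166 / 26.6 = 6.241 m/d
K = v · n / i = 6.241 × 0.31 / 0.0088 = 220 m/d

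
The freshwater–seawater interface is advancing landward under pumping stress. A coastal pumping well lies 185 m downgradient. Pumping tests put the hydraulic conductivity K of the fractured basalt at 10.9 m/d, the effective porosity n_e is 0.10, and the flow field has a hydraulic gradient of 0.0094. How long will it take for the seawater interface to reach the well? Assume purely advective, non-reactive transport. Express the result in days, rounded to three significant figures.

181 days

Specific discharge q = 10.9 × 0.0094 = 0.1025 m/d
Seepage velocity v = q / n = 0.1025 / 0.10 = 1.025 m/d
t = L / v = 185 / 1.025 = 180.6 d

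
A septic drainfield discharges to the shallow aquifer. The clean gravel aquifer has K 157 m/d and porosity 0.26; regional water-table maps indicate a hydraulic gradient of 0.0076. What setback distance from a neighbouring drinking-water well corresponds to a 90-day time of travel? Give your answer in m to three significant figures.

413 m

Darcy flux q = K·i = 157 × 0.0076 = 1.193 m/d
Seepage velocity v = q / n = 1.193 / 0.26 = 4.589 m/d
L = v × T = 4.589 × 90 = 413.0 m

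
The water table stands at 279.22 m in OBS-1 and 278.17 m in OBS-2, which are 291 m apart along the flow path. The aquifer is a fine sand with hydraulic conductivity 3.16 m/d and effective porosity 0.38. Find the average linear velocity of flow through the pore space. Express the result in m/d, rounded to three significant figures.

0.0300 m/d

Hydraulic gradient i = (279.22 − 278.17) / 291 = 1.05 / 291 = 0.003608
Specific discharge q = 3.16 × 0.003608 = 0.01140 m/d
v_s = q/n_e = 0.01140/0.38 = 0.03001 m/d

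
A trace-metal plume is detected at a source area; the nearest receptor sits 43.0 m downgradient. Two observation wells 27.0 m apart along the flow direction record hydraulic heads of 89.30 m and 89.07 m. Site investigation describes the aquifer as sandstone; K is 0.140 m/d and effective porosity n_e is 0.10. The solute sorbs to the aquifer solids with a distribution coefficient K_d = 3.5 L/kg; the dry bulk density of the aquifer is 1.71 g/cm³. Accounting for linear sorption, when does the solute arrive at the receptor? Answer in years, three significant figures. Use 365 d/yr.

Hydraulic gradient i = (89.30 − 89.07) / 27.0 = 0.23 / 27.0 = 0.008519
Specific discharge q = 0.140 × 0.008519 = 0.001193 m/d
Average linear velocity = 0.001193 / 0.10 = 0.01193 m/d
Retardation R = 1 + ρ_b·K_d/n = 1 + 1.71×3.5/0.10 = 60.85
Contaminant velocity v_c = v/R = 0.01193/60.85 = 1.960e-4 m/d
t = L/v_c = 43.0/1.960e-4 = 219400 d
   = 219400/365 = 601 yr

601 years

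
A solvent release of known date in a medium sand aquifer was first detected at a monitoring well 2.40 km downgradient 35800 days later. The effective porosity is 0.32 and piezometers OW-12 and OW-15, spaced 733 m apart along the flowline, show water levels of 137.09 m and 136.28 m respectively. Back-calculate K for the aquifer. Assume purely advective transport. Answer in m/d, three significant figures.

Hydraulic gradient i = (137.09 − 136.28) / 733 = 0.81 / 733 = 0.001105
L = 2.40 km = 2400 m
v = L / t = 2400 / 35800 = 0.06704 m/d
K = v · n / i = 0.06704 × 0.32 / 0.001105 = 19.4 m/d

19.4 m/d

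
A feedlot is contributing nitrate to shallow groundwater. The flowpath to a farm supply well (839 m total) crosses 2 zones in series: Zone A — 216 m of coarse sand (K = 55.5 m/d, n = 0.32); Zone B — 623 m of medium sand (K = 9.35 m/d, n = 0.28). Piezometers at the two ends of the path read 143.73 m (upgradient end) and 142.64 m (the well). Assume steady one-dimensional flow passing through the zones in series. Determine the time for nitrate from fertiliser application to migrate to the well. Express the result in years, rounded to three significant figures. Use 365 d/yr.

Total head drop ΔH = 143.73 − 142.64 = 1.09 m
Continuity: the same q passes through each zone, so ΔH = q·Σ(L_j/K_j) — the zones act as resistances in series.
Σ(L/K) = 216/55.5 + 623/9.35 = 3.892 + 66.63 = 70.52 d
q = ΔH / Σ(L/K) = 1.09 / 70.52 = 0.01546 m/d (same in every zone)
Zone A: v = q/n = 0.01546/0.32 = 0.04830 m/d → t_A = 216/0.04830 = 4472 d
Zone B: v = q/n = 0.01546/0.28 = 0.05520 m/d → t_B = 623/0.05520 = 11290 d
Total t = 4472 + 11290 = 15760 d
   = 15760 / 365 = 43.2 yr

43.2 years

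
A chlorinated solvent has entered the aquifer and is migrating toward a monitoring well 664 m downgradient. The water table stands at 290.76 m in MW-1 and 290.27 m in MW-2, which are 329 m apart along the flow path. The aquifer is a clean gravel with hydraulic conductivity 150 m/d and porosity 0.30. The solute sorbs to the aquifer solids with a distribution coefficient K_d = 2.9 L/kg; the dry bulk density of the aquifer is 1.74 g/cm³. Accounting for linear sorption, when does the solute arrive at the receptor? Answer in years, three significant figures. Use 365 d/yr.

43.5 years

Hydraulic gradient i = (290.76 − 290.27) / 329 = 0.49 / 329 = 0.001489
q = Ki = 150 × 0.001489 = 0.2234 m/d
v_s = q/n_e = 0.2234/0.30 = 0.7447 m/d
Retardation R = 1 + ρ_b·K_d/n = 1 + 1.74×2.9/0.30 = 17.82
Contaminant velocity v_c = v/R = 0.7447/17.82 = 0.04179 m/d
t = L/v_c = 664/0.04179 = 15890 d
   = 15890/365 = 43.5 yr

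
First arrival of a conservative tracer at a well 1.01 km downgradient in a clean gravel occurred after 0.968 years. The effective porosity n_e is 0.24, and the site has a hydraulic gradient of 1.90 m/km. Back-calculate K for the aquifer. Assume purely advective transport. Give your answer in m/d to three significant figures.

361 m/d

t = 0.968 years = 353.3 d
L = 1.01 km = 1010 m
v = L / t = 1010 / 353.3 = 2.859 m/d
K = v · n / i = 2.859 × 0.24 / 0.0019 = 361 m/d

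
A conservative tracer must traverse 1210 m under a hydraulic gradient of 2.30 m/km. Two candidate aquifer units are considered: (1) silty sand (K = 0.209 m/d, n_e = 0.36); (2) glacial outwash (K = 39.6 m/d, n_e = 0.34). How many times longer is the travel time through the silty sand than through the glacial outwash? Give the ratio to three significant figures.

Unit 1 (silty sand): v = 0.209×0.0023/0.36 = 0.001335 m/d, t = 1210/0.001335 = 906200 d
Unit 2 (glacial outwash): v = 39.6×0.0023/0.34 = 0.2679 m/d, t = 1210/0.2679 = 4517 d
t(silty sand) / t(glacial outwash) = 906200/4517 = 201

201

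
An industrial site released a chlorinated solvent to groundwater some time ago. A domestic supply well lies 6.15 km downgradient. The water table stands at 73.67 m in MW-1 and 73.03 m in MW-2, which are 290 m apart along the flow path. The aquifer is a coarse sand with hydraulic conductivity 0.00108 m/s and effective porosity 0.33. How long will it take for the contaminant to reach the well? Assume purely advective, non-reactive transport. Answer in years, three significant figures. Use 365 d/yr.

Hydraulic gradient i = (73.67 − 73.03) / 290 = 0.64 / 290 = 0.002207
K = 0.00108 m/s × 86400 s/d = 93.31 m/d
q = Ki = 93.31 × 0.002207 = 0.2059 m/d
v = Ki/n = 93.31·0.002207/0.33 = 0.6240 m/d
L = 6.15 km = 6150 m
t = L / v = 6150 / 0.6240 = 9855 d
   = 9855 / 365 = 27.0 yr

27.0 years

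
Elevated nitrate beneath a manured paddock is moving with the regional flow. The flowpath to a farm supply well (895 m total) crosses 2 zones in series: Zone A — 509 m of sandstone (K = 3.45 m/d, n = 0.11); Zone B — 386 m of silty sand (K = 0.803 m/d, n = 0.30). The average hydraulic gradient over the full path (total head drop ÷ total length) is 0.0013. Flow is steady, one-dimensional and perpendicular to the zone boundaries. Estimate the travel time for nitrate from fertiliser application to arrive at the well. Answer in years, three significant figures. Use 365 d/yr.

254 years

Continuity: the same q passes through each zone, so ΔH = q·Σ(L_j/K_j) — the zones act as resistances in series.
Σ(L/K) = 509/3.45 + 386/0.803 = 147.5 + 480.7 = 628.2 d
K_eq = L_total / Σ(L/K) = 895 / 628.2 = 1.425 m/d
q = K_eq · i = 1.425 × 0.0013 = 0.001852 m/d (same in every zone)
Zone A: v = q/n = 0.001852/0.11 = 0.01684 m/d → t_A = 509/0.01684 = 30230 d
Zone B: v = q/n = 0.001852/0.30 = 0.006173 m/d → t_B = 386/0.006173 = 62530 d
Total t = 30230 + 62530 = 92760 d
   = 92760 / 365 = 254 yr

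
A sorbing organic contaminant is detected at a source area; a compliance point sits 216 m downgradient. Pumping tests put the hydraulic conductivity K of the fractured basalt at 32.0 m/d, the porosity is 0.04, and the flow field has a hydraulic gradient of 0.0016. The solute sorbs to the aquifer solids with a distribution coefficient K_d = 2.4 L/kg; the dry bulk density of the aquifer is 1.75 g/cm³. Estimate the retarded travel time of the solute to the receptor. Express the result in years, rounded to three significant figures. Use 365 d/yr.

49.0 years

Specific discharge q = 32.0 × 0.0016 = 0.05120 m/d
v = Ki/n = 32.0·0.0016/0.04 = 1.280 m/d
Retardation R = 1 + ρ_b·K_d/n = 1 + 1.75×2.4/0.04 = 106.0
Contaminant velocity v_c = v/R = 1.280/106.0 = 0.01208 m/d
t = L/v_c = 216/0.01208 = 17890 d
   = 17890/365 = 49.0 yr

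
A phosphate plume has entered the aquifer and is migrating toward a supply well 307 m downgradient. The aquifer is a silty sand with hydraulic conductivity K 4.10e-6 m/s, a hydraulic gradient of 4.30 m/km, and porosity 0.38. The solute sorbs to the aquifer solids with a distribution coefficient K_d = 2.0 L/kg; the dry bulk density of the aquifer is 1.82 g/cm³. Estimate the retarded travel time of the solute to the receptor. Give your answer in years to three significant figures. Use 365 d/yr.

2220 years

K = 4.10e-6 m/s × 86400 s/d = 0.3542 m/d
Darcy flux q = K·i = 0.3542 × 0.0043 = 0.001523 m/d
v = Ki/n = 0.3542·0.0043/0.38 = 0.004009 m/d
Retardation R = 1 + ρ_b·K_d/n = 1 + 1.82×2.0/0.38 = 10.58
Contaminant velocity v_c = v/R = 0.004009/10.58 = 3.789e-4 m/d
t = L/v_c = 307/3.789e-4 = 810200 d
   = 810200/365 = 2220 yr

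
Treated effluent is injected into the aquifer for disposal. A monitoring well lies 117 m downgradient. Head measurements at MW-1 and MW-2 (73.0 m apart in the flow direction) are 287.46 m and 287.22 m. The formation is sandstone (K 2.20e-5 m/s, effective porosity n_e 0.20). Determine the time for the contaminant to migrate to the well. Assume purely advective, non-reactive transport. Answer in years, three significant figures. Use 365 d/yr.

10.3 years

Hydraulic gradient i = (287.46 − 287.22) / 73.0 = 0.24 / 73.0 = 0.003288
K = 2.20e-5 m/s × 86400 s/d = 1.901 m/d
Darcy flux q = K·i = 1.901 × 0.003288 = 0.006249 m/d
Average linear velocity = 0.006249 / 0.20 = 0.03125 m/d
t = L / v = 117 / 0.03125 = 3744 d
   = 3744 / 365 = 10.3 yr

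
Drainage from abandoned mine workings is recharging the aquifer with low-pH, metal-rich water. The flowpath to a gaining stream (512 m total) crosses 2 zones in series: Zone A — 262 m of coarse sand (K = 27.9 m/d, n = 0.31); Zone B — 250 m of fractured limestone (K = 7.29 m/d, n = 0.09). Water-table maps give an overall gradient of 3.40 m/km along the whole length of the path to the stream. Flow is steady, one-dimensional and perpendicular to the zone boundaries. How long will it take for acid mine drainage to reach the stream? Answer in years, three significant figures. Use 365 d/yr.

7.13 years

Steady 1-D flow in series ⇒ the Darcy flux q is identical in every zone and the zone head losses add (resistances L/K in series).
Σ(L/K) = 262/27.9 + 250/7.29 = 9.391 + 34.29 = 43.68 d
K_eq = L_total / Σ(L/K) = 512 / 43.68 = 11.72 m/d
q = K_eq · i = 11.72 × 0.0034 = 0.03985 m/d (same in every zone)
Zone A: v = q/n = 0.03985/0.31 = 0.1285 m/d → t_A = 262/0.1285 = 2038 d
Zone B: v = q/n = 0.03985/0.09 = 0.4428 m/d → t_B = 250/0.4428 = 564.6 d
Total t = 2038 + 564.6 = 2603 d
   = 2603 / 365 = 7.13 yr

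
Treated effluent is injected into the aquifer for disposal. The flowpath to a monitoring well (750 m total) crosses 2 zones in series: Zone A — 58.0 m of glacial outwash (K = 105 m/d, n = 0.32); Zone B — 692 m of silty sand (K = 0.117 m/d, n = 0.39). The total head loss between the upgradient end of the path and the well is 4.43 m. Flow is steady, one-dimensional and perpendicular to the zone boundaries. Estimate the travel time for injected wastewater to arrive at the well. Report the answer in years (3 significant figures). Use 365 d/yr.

Steady 1-D flow in series ⇒ the Darcy flux q is identical in every zone and the zone head losses add (resistances L/K in series).
Σ(L/K) = 58.0/105 + 692/0.117 = 0.5524 + 5915 = 5915 d
q = ΔH / Σ(L/K) = 4.43 / 5915 = 7.489e-4 m/d (same in every zone)
Zone A: v = q/n = 7.489e-4/0.32 = 0.002340 m/d → t_A = 58.0/0.002340 = 24780 d
Zone B: v = q/n = 7.489e-4/0.39 = 0.001920 m/d → t_B = 692/0.001920 = 360400 d
Total t = 24780 + 360400 = 385100 d
   = 385100 / 365 = 1060 yr

1060 years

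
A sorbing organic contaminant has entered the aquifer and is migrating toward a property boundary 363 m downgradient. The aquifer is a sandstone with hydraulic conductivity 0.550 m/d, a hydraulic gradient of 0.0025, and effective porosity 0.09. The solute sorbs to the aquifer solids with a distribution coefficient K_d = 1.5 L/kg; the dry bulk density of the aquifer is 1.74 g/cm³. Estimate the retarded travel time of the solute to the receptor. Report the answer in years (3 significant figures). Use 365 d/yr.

Darcy flux q = K·i = 0.550 × 0.0025 = 0.001375 m/d
Average linear velocity = 0.001375 / 0.09 = 0.01528 m/d
Retardation R = 1 + ρ_b·K_d/n = 1 + 1.74×1.5/0.09 = 30.00
Contaminant velocity v_c = v/R = 0.01528/30.00 = 5.093e-4 m/d
t = L/v_c = 363/5.093e-4 = 712800 d
   = 712800/365 = 1950 yr

1950 years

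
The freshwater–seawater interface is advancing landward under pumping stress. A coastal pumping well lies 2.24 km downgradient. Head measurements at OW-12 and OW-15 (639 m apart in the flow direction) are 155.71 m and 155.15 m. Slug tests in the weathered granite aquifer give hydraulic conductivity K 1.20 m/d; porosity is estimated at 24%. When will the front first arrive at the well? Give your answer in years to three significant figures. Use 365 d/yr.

1400 years

Hydraulic gradient i = (155.71 − 155.15) / 639 = 0.56 / 639 = 8.764e-4
q = Ki = 1.20 × 8.764e-4 = 0.001052 m/d
v_s = q/n_e = 0.001052/0.24 = 0.004382 m/d
L = 2.24 km = 2240 m
t = L / v = 2240 / 0.004382 = 511200 d
   = 511200 / 365 = 1400 yr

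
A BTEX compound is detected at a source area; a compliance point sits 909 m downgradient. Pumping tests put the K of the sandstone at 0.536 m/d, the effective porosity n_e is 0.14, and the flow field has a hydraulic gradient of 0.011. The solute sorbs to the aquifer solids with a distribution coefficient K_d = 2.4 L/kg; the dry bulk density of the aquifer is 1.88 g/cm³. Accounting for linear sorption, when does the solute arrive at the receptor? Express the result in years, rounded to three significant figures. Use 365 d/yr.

Specific discharge q = 0.536 × 0.011 = 0.005896 m/d
Seepage velocity v = q / n = 0.005896 / 0.14 = 0.04211 m/d
Retardation R = 1 + ρ_b·K_d/n = 1 + 1.88×2.4/0.14 = 33.23
Contaminant velocity v_c = v/R = 0.04211/33.23 = 0.001267 m/d
t = L/v_c = 909/0.001267 = 717200 d
   = 717200/365 = 1960 yr

1960 years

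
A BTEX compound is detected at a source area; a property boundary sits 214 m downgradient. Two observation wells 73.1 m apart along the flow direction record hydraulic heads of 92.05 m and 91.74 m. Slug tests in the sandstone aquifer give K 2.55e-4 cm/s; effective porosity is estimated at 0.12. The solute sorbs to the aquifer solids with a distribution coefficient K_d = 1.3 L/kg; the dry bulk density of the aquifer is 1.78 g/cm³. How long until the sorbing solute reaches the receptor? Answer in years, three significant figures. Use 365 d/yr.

1530 years

Hydraulic gradient i = (92.05 − 91.74) / 73.1 = 0.31 / 73.1 = 0.004241
K = 2.55e-4 cm/s × 864 = 0.2203 m/d
Darcy flux q = K·i = 0.2203 × 0.004241 = 9.343e-4 m/d
v = Ki/n = 0.2203·0.004241/0.12 = 0.007786 m/d
Retardation R = 1 + ρ_b·K_d/n = 1 + 1.78×1.3/0.12 = 20.28
Contaminant velocity v_c = v/R = 0.007786/20.28 = 3.839e-4 m/d
t = L/v_c = 214/3.839e-4 = 557500 d
   = 557500/365 = 1530 yr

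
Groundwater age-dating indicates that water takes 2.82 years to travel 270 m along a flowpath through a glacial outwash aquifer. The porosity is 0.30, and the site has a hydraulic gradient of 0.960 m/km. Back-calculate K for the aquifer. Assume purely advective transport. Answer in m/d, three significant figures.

t = 2.82 years = 1029 d
v = L / t = 270 / 1029 = 0.2623 m/d
K = v · n / i = 0.2623 × 0.30 / 9.6e-4 = 82.0 m/d

82.0 m/d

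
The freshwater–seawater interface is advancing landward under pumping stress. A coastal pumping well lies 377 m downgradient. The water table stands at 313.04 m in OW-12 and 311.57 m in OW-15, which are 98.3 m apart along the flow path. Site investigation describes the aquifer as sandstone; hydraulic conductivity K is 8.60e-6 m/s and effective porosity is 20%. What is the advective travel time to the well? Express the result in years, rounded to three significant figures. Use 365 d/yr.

18.6 years

Hydraulic gradient i = (313.04 − 311.57) / 98.3 = 1.47 / 98.3 = 0.01495
K = 8.60e-6 m/s × 86400 s/d = 0.7430 m/d
q = Ki = 0.7430 × 0.01495 = 0.01111 m/d
v_s = q/n_e = 0.01111/0.20 = 0.05556 m/d
t = L / v = 377 / 0.05556 = 6786 d
   = 6786 / 365 = 18.6 yr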